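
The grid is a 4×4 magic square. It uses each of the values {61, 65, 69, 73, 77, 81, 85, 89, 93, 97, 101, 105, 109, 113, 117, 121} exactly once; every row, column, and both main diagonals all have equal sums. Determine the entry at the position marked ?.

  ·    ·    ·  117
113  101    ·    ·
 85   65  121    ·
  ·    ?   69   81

109

The 16 entries sum to 1456, so each line sums to 1456/4 = 364.
From row 3, 364 − (85 + 65 + 121) gives (3,4) = 93.
Column 4: 117 + 93 + 81 + ? = 364, so (2,4) = 73.
Main diagonal must total 364; the given cells sum to 303, so (1,1) = 61.
Using row 2: 113 + 101 + 73 + ? → (2,3) = 364 − 287 = 77.
Column 1 must total 364; the given cells sum to 259, so (4,1) = 105.
From column 3, 364 − (77 + 121 + 69) gives (1,3) = 97.
Row 1 needs 364; the known cells sum to 275, so (1,2) = 89.
Using row 4: 105 + 69 + 81 + ? → (4,2) = 364 − 255 = 109.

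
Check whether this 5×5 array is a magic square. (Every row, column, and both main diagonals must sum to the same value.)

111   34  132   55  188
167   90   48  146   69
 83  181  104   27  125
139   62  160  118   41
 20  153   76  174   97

Yes

Row 1: 111 + 34 + 132 + 55 + 188 = 520.
Row 2: 167 + 90 + 48 + 146 + 69 = 520.
Row 3: 83 + 181 + 104 + 27 + 125 = 520.
Row 4: 139 + 62 + 160 + 118 + 41 = 520.
Row 5: 20 + 153 + 76 + 174 + 97 = 520.
Column 1: 111 + 167 + 83 + 139 + 20 = 520.
Column 2: 34 + 90 + 181 + 62 + 153 = 520.
Column 3: 132 + 48 + 104 + 160 + 76 = 520.
Column 4: 55 + 146 + 27 + 118 + 174 = 520.
Column 5: 188 + 69 + 125 + 41 + 97 = 520.
Main diagonal: 111 + 90 + 104 + 118 + 97 = 520.
Anti-diagonal: 188 + 146 + 104 + 62 + 20 = 520.
All lines sum to 520.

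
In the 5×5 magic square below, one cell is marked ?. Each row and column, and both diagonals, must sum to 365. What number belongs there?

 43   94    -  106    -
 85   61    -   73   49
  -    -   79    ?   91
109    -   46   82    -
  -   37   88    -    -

Row 2 must total 365; the given cells sum to 268, so (2,3) = 97.
Using column 3: 97 + 79 + 46 + 88 + ? → (1,3) = 365 − 310 = 55.
Main diagonal needs 365; the known cells sum to 265, so (5,5) = 100.
Row 1: 43 + 94 + 55 + 106 + ? = 365, so (1,5) = 67.
Column 5 must total 365; the given cells sum to 307, so (4,5) = 58.
Using row 4: 109 + 46 + 82 + 58 + ? → (4,2) = 365 − 295 = 70.
Column 2 must total 365; the given cells sum to 262, so (3,2) = 103.
Anti-diagonal must total 365; the given cells sum to 289, so (5,1) = 76.
From row 5, 365 − (76 + 37 + 88 + 100) gives (5,4) = 64.
Using column 1: 43 + 85 + 109 + 76 + ? → (3,1) = 365 − 313 = 52.
Column 4: 106 + 73 + 82 + 64 + ? = 365, so (3,4) = 40.

40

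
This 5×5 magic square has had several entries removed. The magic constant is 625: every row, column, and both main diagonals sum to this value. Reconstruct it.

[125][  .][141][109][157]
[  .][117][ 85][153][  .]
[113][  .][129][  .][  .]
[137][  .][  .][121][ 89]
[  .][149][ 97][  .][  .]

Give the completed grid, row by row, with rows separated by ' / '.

125 93 141 109 157 / 169 117 85 153 101 / 113 161 129 77 145 / 137 105 173 121 89 / 81 149 97 165 133

The remaining cell in row 1 is (1,2) = 625 − 532 = 93.
Using column 3: 141 + 85 + 129 + 97 + ? → (4,3) = 625 − 452 = 173.
Using main diagonal: 125 + 117 + 129 + 121 + ? → (5,5) = 625 − 492 = 133.
From row 4, 625 − (137 + 173 + 121 + 89) gives (4,2) = 105.
The remaining cell in column 2 is (3,2) = 625 − 464 = 161.
Anti-diagonal must total 625; the given cells sum to 544, so (5,1) = 81.
Row 5: 81 + 149 + 97 + 133 + ? = 625, so (5,4) = 165.
The remaining cell in column 1 is (2,1) = 625 − 456 = 169.
Column 4 needs 625; the known cells sum to 548, so (3,4) = 77.
Row 2: 169 + 117 + 85 + 153 + ? = 625, so (2,5) = 101.
Row 3 needs 625; the known cells sum to 480, so (3,5) = 145.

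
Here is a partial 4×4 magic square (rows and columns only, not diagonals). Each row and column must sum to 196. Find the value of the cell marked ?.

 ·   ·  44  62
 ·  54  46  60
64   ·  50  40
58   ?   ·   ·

48

Using row 2: 54 + 46 + 60 + ? → (2,1) = 196 − 160 = 36.
Row 3 must total 196; the given cells sum to 154, so (3,2) = 42.
Column 1 must total 196; the given cells sum to 158, so (1,1) = 38.
Column 3 must total 196; the given cells sum to 140, so (4,3) = 56.
From column 4, 196 − (62 + 60 + 40) gives (4,4) = 34.
Using row 1: 38 + 44 + 62 + ? → (1,2) = 196 − 144 = 52.
The remaining cell in row 4 is (4,2) = 196 − 148 = 48.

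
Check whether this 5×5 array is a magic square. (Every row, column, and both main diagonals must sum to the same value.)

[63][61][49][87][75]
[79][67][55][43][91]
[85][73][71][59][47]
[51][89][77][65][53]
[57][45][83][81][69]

Yes

Row 1: 63 + 61 + 49 + 87 + 75 = 335.
Row 2: 79 + 67 + 55 + 43 + 91 = 335.
Row 3: 85 + 73 + 71 + 59 + 47 = 335.
Row 4: 51 + 89 + 77 + 65 + 53 = 335.
Row 5: 57 + 45 + 83 + 81 + 69 = 335.
Column 1: 63 + 79 + 85 + 51 + 57 = 335.
Column 2: 61 + 67 + 73 + 89 + 45 = 335.
Column 3: 49 + 55 + 71 + 77 + 83 = 335.
Column 4: 87 + 43 + 59 + 65 + 81 = 335.
Column 5: 75 + 91 + 47 + 53 + 69 = 335.
Main diagonal: 63 + 67 + 71 + 65 + 69 = 335.
Anti-diagonal: 75 + 43 + 71 + 89 + 57 = 335.
All lines sum to 335.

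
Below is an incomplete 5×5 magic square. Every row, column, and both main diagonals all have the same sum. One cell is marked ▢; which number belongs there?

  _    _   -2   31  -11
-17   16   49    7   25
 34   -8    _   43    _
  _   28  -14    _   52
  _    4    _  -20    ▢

Row 2 is complete and sums to 80; that is the magic constant.
From column 2, 80 − (16 + (-8) + 28 + 4) gives (1,2) = 40.
The remaining cell in column 4 is (4,4) = 80 − 61 = 19.
From row 1, 80 − (40 + (-2) + 31 + (-11)) gives (1,1) = 22.
Using row 4: 28 + (-14) + 19 + 52 + ? → (4,1) = 80 − 85 = -5.
Column 1 needs 80; the known cells sum to 34, so (5,1) = 46.
From anti-diagonal, 80 − (-11 + 7 + 28 + 46) gives (3,3) = 10.
Row 3 needs 80; the known cells sum to 79, so (3,5) = 1.
Column 3: -2 + 49 + 10 + (-14) + ? = 80, so (5,3) = 37.
Column 5: -11 + 25 + 1 + 52 + ? = 80, so (5,5) = 13.

13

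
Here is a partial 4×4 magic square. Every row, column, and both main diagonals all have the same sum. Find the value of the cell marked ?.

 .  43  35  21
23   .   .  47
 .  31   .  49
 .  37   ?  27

29

Column 4 is complete and sums to 144; that is the magic constant.
The remaining cell in row 1 is (1,1) = 144 − 99 = 45.
Column 2 must total 144; the given cells sum to 111, so (2,2) = 33.
The remaining cell in main diagonal is (3,3) = 144 − 105 = 39.
Using row 2: 23 + 33 + 47 + ? → (2,3) = 144 − 103 = 41.
Row 3: 31 + 39 + 49 + ? = 144, so (3,1) = 25.
Using column 1: 45 + 23 + 25 + ? → (4,1) = 144 − 93 = 51.
Using column 3: 35 + 41 + 39 + ? → (4,3) = 144 − 115 = 29.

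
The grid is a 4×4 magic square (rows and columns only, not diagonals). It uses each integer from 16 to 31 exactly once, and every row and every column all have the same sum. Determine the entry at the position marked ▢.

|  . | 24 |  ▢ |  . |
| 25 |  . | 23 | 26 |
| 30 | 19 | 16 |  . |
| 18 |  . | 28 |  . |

27

The entries are 16 through 31, which sum to 376, so each line sums to 376/4 = 94.
Row 2 must total 94; the given cells sum to 74, so (2,2) = 20.
The remaining cell in row 3 is (3,4) = 94 − 65 = 29.
Column 1: 25 + 30 + 18 + ? = 94, so (1,1) = 21.
The remaining cell in column 2 is (4,2) = 94 − 63 = 31.
Column 3: 23 + 16 + 28 + ? = 94, so (1,3) = 27.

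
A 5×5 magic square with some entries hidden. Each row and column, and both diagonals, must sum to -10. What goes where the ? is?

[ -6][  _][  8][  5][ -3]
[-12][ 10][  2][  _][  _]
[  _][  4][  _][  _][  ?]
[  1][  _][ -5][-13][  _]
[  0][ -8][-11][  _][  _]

From row 1, -10 − (-6 + 8 + 5 + (-3)) gives (1,2) = -14.
From column 1, -10 − (-6 + (-12) + 1 + 0) gives (3,1) = 7.
Column 2 needs -10; the known cells sum to -8, so (4,2) = -2.
Column 3 must total -10; the given cells sum to -6, so (3,3) = -4.
Using main diagonal: -6 + 10 + (-4) + (-13) + ? → (5,5) = -10 − (-13) = 3.
Using anti-diagonal: -3 + (-4) + (-2) + 0 + ? → (2,4) = -10 − (-9) = -1.
Row 2 needs -10; the known cells sum to -1, so (2,5) = -9.
From row 4, -10 − (1 + (-2) + (-5) + (-13)) gives (4,5) = 9.
Row 5 needs -10; the known cells sum to -16, so (5,4) = 6.
Column 4 must total -10; the given cells sum to -3, so (3,4) = -7.
Column 5: -3 + (-9) + 9 + 3 + ? = -10, so (3,5) = -10.

-10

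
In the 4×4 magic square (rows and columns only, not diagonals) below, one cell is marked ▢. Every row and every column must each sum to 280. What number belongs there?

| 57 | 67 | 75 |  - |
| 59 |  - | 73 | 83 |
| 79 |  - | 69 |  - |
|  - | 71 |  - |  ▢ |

Using row 1: 57 + 67 + 75 + ? → (1,4) = 280 − 199 = 81.
From row 2, 280 − (59 + 73 + 83) gives (2,2) = 65.
Column 1 must total 280; the given cells sum to 195, so (4,1) = 85.
From column 2, 280 − (67 + 65 + 71) gives (3,2) = 77.
The remaining cell in column 3 is (4,3) = 280 − 217 = 63.
Using row 3: 79 + 77 + 69 + ? → (3,4) = 280 − 225 = 55.
Using row 4: 85 + 71 + 63 + ? → (4,4) = 280 − 219 = 61.

61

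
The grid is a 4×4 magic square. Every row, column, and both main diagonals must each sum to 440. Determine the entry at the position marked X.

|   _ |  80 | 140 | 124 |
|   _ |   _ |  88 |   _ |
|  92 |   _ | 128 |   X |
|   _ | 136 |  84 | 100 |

Row 1: 80 + 140 + 124 + ? = 440, so (1,1) = 96.
Row 4 must total 440; the given cells sum to 320, so (4,1) = 120.
The remaining cell in column 1 is (2,1) = 440 − 308 = 132.
Main diagonal needs 440; the known cells sum to 324, so (2,2) = 116.
Anti-diagonal must total 440; the given cells sum to 332, so (3,2) = 108.
The remaining cell in row 2 is (2,4) = 440 − 336 = 104.
Using row 3: 92 + 108 + 128 + ? → (3,4) = 440 − 328 = 112.

112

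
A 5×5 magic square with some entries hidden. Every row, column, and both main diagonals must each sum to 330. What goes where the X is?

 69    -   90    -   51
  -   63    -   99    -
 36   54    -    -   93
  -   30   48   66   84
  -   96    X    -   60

39

Row 4 needs 330; the known cells sum to 228, so (4,1) = 102.
Using column 2: 63 + 54 + 30 + 96 + ? → (1,2) = 330 − 243 = 87.
The remaining cell in column 5 is (2,5) = 330 − 288 = 42.
Main diagonal must total 330; the given cells sum to 258, so (3,3) = 72.
Using anti-diagonal: 51 + 99 + 72 + 30 + ? → (5,1) = 330 − 252 = 78.
From row 1, 330 − (69 + 87 + 90 + 51) gives (1,4) = 33.
The remaining cell in row 3 is (3,4) = 330 − 255 = 75.
The remaining cell in column 1 is (2,1) = 330 − 285 = 45.
The remaining cell in column 4 is (5,4) = 330 − 273 = 57.
From row 2, 330 − (45 + 63 + 99 + 42) gives (2,3) = 81.
Using row 5: 78 + 96 + 57 + 60 + ? → (5,3) = 330 − 291 = 39.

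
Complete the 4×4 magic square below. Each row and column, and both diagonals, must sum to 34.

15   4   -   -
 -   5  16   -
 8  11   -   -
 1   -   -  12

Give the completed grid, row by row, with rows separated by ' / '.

15 4 9 6 / 10 5 16 3 / 8 11 2 13 / 1 14 7 12

Column 1 needs 34; the known cells sum to 24, so (2,1) = 10.
The remaining cell in column 2 is (4,2) = 34 − 20 = 14.
Using main diagonal: 15 + 5 + 12 + ? → (3,3) = 34 − 32 = 2.
Using anti-diagonal: 16 + 11 + 1 + ? → (1,4) = 34 − 28 = 6.
Row 1 must total 34; the given cells sum to 25, so (1,3) = 9.
From row 2, 34 − (10 + 5 + 16) gives (2,4) = 3.
Row 3 must total 34; the given cells sum to 21, so (3,4) = 13.
Row 4: 1 + 14 + 12 + ? = 34, so (4,3) = 7.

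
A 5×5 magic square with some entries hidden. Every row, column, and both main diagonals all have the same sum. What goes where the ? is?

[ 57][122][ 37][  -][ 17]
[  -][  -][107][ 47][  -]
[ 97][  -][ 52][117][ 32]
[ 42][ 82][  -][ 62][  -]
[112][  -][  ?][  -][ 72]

Anti-diagonal is complete and sums to 310; that is the magic constant.
Row 1 must total 310; the given cells sum to 233, so (1,4) = 77.
Row 3 needs 310; the known cells sum to 298, so (3,2) = 12.
Column 1: 57 + 97 + 42 + 112 + ? = 310, so (2,1) = 2.
From column 4, 310 − (77 + 47 + 117 + 62) gives (5,4) = 7.
Main diagonal: 57 + 52 + 62 + 72 + ? = 310, so (2,2) = 67.
From row 2, 310 − (2 + 67 + 107 + 47) gives (2,5) = 87.
Using column 2: 122 + 67 + 12 + 82 + ? → (5,2) = 310 − 283 = 27.
Column 5 must total 310; the given cells sum to 208, so (4,5) = 102.
Row 4 must total 310; the given cells sum to 288, so (4,3) = 22.
The remaining cell in row 5 is (5,3) = 310 − 218 = 92.

92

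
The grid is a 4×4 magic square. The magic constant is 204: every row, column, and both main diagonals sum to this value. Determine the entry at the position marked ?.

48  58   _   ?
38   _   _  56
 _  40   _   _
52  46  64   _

62

Row 4 needs 204; the known cells sum to 162, so (4,4) = 42.
Column 1: 48 + 38 + 52 + ? = 204, so (3,1) = 66.
Column 2 needs 204; the known cells sum to 144, so (2,2) = 60.
Main diagonal must total 204; the given cells sum to 150, so (3,3) = 54.
Row 2 must total 204; the given cells sum to 154, so (2,3) = 50.
From row 3, 204 − (66 + 40 + 54) gives (3,4) = 44.
Column 3 needs 204; the known cells sum to 168, so (1,3) = 36.
Column 4 needs 204; the known cells sum to 142, so (1,4) = 62.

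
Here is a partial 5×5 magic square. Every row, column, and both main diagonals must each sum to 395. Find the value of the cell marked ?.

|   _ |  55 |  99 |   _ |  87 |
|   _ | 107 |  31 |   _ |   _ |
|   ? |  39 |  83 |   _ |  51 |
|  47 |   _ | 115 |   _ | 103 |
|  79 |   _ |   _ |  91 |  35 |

95

Column 3 needs 395; the known cells sum to 328, so (5,3) = 67.
Column 5 needs 395; the known cells sum to 276, so (2,5) = 119.
The remaining cell in row 5 is (5,2) = 395 − 272 = 123.
From column 2, 395 − (55 + 107 + 39 + 123) gives (4,2) = 71.
The remaining cell in anti-diagonal is (2,4) = 395 − 320 = 75.
Row 2 needs 395; the known cells sum to 332, so (2,1) = 63.
Row 4 needs 395; the known cells sum to 336, so (4,4) = 59.
Using main diagonal: 107 + 83 + 59 + 35 + ? → (1,1) = 395 − 284 = 111.
The remaining cell in row 1 is (1,4) = 395 − 352 = 43.
Using column 1: 111 + 63 + 47 + 79 + ? → (3,1) = 395 − 300 = 95.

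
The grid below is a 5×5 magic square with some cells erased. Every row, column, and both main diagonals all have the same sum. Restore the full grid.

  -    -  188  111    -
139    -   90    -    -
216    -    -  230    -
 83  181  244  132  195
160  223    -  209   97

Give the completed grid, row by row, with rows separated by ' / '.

237 125 188 111 174 / 139 202 90 153 251 / 216 104 167 230 118 / 83 181 244 132 195 / 160 223 146 209 97

Row 4 is already complete: 83 + 181 + 244 + 132 + 195 = 835, so that is the magic constant.
Using row 5: 160 + 223 + 209 + 97 + ? → (5,3) = 835 − 689 = 146.
Column 1: 139 + 216 + 83 + 160 + ? = 835, so (1,1) = 237.
Column 3 needs 835; the known cells sum to 668, so (3,3) = 167.
Using column 4: 111 + 230 + 132 + 209 + ? → (2,4) = 835 − 682 = 153.
Using main diagonal: 237 + 167 + 132 + 97 + ? → (2,2) = 835 − 633 = 202.
Anti-diagonal needs 835; the known cells sum to 661, so (1,5) = 174.
Using row 1: 237 + 188 + 111 + 174 + ? → (1,2) = 835 − 710 = 125.
From row 2, 835 − (139 + 202 + 90 + 153) gives (2,5) = 251.
The remaining cell in column 2 is (3,2) = 835 − 731 = 104.
Column 5 must total 835; the given cells sum to 717, so (3,5) = 118.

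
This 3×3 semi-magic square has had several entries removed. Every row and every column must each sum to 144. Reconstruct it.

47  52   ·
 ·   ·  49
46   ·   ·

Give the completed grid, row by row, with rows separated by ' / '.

47 52 45 / 51 44 49 / 46 48 50

Row 1: 47 + 52 + ? = 144, so (1,3) = 45.
Column 1 must total 144; the given cells sum to 93, so (2,1) = 51.
Column 3: 45 + 49 + ? = 144, so (3,3) = 50.
Row 2: 51 + 49 + ? = 144, so (2,2) = 44.
From row 3, 144 − (46 + 50) gives (3,2) = 48.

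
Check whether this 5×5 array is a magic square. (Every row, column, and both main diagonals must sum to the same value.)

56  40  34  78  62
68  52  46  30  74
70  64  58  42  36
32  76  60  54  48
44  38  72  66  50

Row 1: 56 + 40 + 34 + 78 + 62 = 270.
Row 2: 68 + 52 + 46 + 30 + 74 = 270.
Row 3: 70 + 64 + 58 + 42 + 36 = 270.
Row 4: 32 + 76 + 60 + 54 + 48 = 270.
Row 5: 44 + 38 + 72 + 66 + 50 = 270.
Column 1: 56 + 68 + 70 + 32 + 44 = 270.
Column 2: 40 + 52 + 64 + 76 + 38 = 270.
Column 3: 34 + 46 + 58 + 60 + 72 = 270.
Column 4: 78 + 30 + 42 + 54 + 66 = 270.
Column 5: 62 + 74 + 36 + 48 + 50 = 270.
Main diagonal: 56 + 52 + 58 + 54 + 50 = 270.
Anti-diagonal: 62 + 30 + 58 + 76 + 44 = 270.
All lines sum to 270.

Yes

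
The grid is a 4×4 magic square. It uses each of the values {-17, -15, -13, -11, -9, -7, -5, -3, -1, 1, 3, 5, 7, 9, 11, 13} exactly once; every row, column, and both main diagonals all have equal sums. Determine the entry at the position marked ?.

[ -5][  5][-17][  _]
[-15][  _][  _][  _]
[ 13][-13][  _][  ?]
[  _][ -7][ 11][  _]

-9

The 16 entries sum to -32, so each line sums to -32/4 = -8.
Row 1: -5 + 5 + (-17) + ? = -8, so (1,4) = 9.
Column 1: -5 + (-15) + 13 + ? = -8, so (4,1) = -1.
Using column 2: 5 + (-13) + (-7) + ? → (2,2) = -8 − (-15) = 7.
From anti-diagonal, -8 − (9 + (-13) + (-1)) gives (2,3) = -3.
Using row 2: -15 + 7 + (-3) + ? → (2,4) = -8 − (-11) = 3.
The remaining cell in row 4 is (4,4) = -8 − 3 = -11.
Using column 3: -17 + (-3) + 11 + ? → (3,3) = -8 − (-9) = 1.
From column 4, -8 − (9 + 3 + (-11)) gives (3,4) = -9.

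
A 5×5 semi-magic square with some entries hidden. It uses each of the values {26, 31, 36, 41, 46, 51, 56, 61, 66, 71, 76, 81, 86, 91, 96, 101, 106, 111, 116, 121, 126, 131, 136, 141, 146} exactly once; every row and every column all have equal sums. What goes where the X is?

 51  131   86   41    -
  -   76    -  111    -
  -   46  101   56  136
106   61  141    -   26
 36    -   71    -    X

81

The 25 entries sum to 2150, so each line sums to 2150/5 = 430.
The remaining cell in row 1 is (1,5) = 430 − 309 = 121.
Row 3 must total 430; the given cells sum to 339, so (3,1) = 91.
From row 4, 430 − (106 + 61 + 141 + 26) gives (4,4) = 96.
Column 1: 51 + 91 + 106 + 36 + ? = 430, so (2,1) = 146.
The remaining cell in column 2 is (5,2) = 430 − 314 = 116.
Column 3: 86 + 101 + 141 + 71 + ? = 430, so (2,3) = 31.
Column 4: 41 + 111 + 56 + 96 + ? = 430, so (5,4) = 126.
Row 2 needs 430; the known cells sum to 364, so (2,5) = 66.
Row 5 needs 430; the known cells sum to 349, so (5,5) = 81.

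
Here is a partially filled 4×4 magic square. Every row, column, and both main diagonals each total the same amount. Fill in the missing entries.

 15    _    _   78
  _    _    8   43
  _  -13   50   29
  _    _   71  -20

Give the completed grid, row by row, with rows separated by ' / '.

Column 4 is already complete: 78 + 43 + 29 + -20 = 130, so that is the magic constant.
From row 3, 130 − (-13 + 50 + 29) gives (3,1) = 64.
From column 3, 130 − (8 + 50 + 71) gives (1,3) = 1.
Main diagonal: 15 + 50 + (-20) + ? = 130, so (2,2) = 85.
Anti-diagonal: 78 + 8 + (-13) + ? = 130, so (4,1) = 57.
Row 1 must total 130; the given cells sum to 94, so (1,2) = 36.
From row 2, 130 − (85 + 8 + 43) gives (2,1) = -6.
The remaining cell in row 4 is (4,2) = 130 − 108 = 22.

15 36 1 78 / -6 85 8 43 / 64 -13 50 29 / 57 22 71 -20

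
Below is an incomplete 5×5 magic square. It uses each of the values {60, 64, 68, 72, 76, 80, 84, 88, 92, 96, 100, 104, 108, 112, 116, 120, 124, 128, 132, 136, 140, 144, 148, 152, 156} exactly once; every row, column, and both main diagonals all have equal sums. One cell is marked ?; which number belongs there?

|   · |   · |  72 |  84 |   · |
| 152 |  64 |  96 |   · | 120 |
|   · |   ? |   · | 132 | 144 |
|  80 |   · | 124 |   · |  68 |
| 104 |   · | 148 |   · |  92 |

The 25 entries sum to 2700, so each line sums to 2700/5 = 540.
Using row 2: 152 + 64 + 96 + 120 + ? → (2,4) = 540 − 432 = 108.
Column 3 must total 540; the given cells sum to 440, so (3,3) = 100.
Using column 5: 120 + 144 + 68 + 92 + ? → (1,5) = 540 − 424 = 116.
The remaining cell in anti-diagonal is (4,2) = 540 − 428 = 112.
Row 4 needs 540; the known cells sum to 384, so (4,4) = 156.
Column 4 needs 540; the known cells sum to 480, so (5,4) = 60.
From main diagonal, 540 − (64 + 100 + 156 + 92) gives (1,1) = 128.
Row 1 needs 540; the known cells sum to 400, so (1,2) = 140.
Using row 5: 104 + 148 + 60 + 92 + ? → (5,2) = 540 − 404 = 136.
From column 1, 540 − (128 + 152 + 80 + 104) gives (3,1) = 76.
Using column 2: 140 + 64 + 112 + 136 + ? → (3,2) = 540 − 452 = 88.

88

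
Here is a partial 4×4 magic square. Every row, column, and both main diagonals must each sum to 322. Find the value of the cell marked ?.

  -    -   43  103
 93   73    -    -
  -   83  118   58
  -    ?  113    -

68

Row 3 needs 322; the known cells sum to 259, so (3,1) = 63.
From column 3, 322 − (43 + 118 + 113) gives (2,3) = 48.
Anti-diagonal: 103 + 48 + 83 + ? = 322, so (4,1) = 88.
Row 2 needs 322; the known cells sum to 214, so (2,4) = 108.
Using column 1: 93 + 63 + 88 + ? → (1,1) = 322 − 244 = 78.
Column 4 needs 322; the known cells sum to 269, so (4,4) = 53.
Row 1 needs 322; the known cells sum to 224, so (1,2) = 98.
The remaining cell in row 4 is (4,2) = 322 − 254 = 68.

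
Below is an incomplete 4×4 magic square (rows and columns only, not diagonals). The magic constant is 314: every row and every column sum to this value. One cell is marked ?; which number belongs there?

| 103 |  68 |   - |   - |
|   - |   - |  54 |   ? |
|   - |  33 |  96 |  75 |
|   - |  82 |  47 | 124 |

89

Using row 3: 33 + 96 + 75 + ? → (3,1) = 314 − 204 = 110.
Row 4: 82 + 47 + 124 + ? = 314, so (4,1) = 61.
Column 1 must total 314; the given cells sum to 274, so (2,1) = 40.
Column 2 needs 314; the known cells sum to 183, so (2,2) = 131.
Column 3 must total 314; the given cells sum to 197, so (1,3) = 117.
The remaining cell in row 1 is (1,4) = 314 − 288 = 26.
From row 2, 314 − (40 + 131 + 54) gives (2,4) = 89.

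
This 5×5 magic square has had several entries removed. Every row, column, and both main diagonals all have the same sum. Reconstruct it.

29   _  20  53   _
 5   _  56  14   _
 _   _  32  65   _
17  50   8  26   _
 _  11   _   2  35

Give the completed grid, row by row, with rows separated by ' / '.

Column 4 is already complete: 53 + 14 + 65 + 26 + 2 = 160, so that is the magic constant.
From row 4, 160 − (17 + 50 + 8 + 26) gives (4,5) = 59.
Column 3 needs 160; the known cells sum to 116, so (5,3) = 44.
Main diagonal needs 160; the known cells sum to 122, so (2,2) = 38.
Row 2 needs 160; the known cells sum to 113, so (2,5) = 47.
Row 5 needs 160; the known cells sum to 92, so (5,1) = 68.
The remaining cell in column 1 is (3,1) = 160 − 119 = 41.
The remaining cell in anti-diagonal is (1,5) = 160 − 164 = -4.
Using row 1: 29 + 20 + 53 + (-4) + ? → (1,2) = 160 − 98 = 62.
The remaining cell in column 2 is (3,2) = 160 − 161 = -1.
Column 5 must total 160; the given cells sum to 137, so (3,5) = 23.

29 62 20 53 -4 / 5 38 56 14 47 / 41 -1 32 65 23 / 17 50 8 26 59 / 68 11 44 2 35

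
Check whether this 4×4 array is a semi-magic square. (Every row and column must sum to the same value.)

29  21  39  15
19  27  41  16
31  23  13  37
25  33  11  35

Row 1: 29 + 21 + 39 + 15 = 104.
Row 2: 19 + 27 + 41 + 16 = 103.
Row 3: 31 + 23 + 13 + 37 = 104.
Row 4: 25 + 33 + 11 + 35 = 104.
Column 1: 29 + 19 + 31 + 25 = 104.
Column 2: 21 + 27 + 23 + 33 = 104.
Column 3: 39 + 41 + 13 + 11 = 104.
Column 4: 15 + 16 + 37 + 35 = 103.

No — row 2 sums to 103 but row 4 sums to 104.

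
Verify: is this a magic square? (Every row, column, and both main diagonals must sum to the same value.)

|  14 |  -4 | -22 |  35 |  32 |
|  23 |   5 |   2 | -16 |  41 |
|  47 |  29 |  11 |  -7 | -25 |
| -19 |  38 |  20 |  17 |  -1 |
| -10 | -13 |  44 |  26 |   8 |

Row 1: 14 + (-4) + (-22) + 35 + 32 = 55.
Row 2: 23 + 5 + 2 + (-16) + 41 = 55.
Row 3: 47 + 29 + 11 + (-7) + (-25) = 55.
Row 4: -19 + 38 + 20 + 17 + (-1) = 55.
Row 5: -10 + (-13) + 44 + 26 + 8 = 55.
Column 1: 14 + 23 + 47 + (-19) + (-10) = 55.
Column 2: -4 + 5 + 29 + 38 + (-13) = 55.
Column 3: -22 + 2 + 11 + 20 + 44 = 55.
Column 4: 35 + (-16) + (-7) + 17 + 26 = 55.
Column 5: 32 + 41 + (-25) + (-1) + 8 = 55.
Main diagonal: 14 + 5 + 11 + 17 + 8 = 55.
Anti-diagonal: 32 + (-16) + 11 + 38 + (-10) = 55.
All lines sum to 55.

Yes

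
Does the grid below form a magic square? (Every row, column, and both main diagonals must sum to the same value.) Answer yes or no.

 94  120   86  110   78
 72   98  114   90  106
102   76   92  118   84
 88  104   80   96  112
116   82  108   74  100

No — column 3 sums to 480 but column 1 sums to 472.

Row 1: 94 + 120 + 86 + 110 + 78 = 488.
Row 2: 72 + 98 + 114 + 90 + 106 = 480.
Row 3: 102 + 76 + 92 + 118 + 84 = 472.
Row 4: 88 + 104 + 80 + 96 + 112 = 480.
Row 5: 116 + 82 + 108 + 74 + 100 = 480.
Column 1: 94 + 72 + 102 + 88 + 116 = 472.
Column 2: 120 + 98 + 76 + 104 + 82 = 480.
Column 3: 86 + 114 + 92 + 80 + 108 = 480.
Column 4: 110 + 90 + 118 + 96 + 74 = 488.
Column 5: 78 + 106 + 84 + 112 + 100 = 480.
Main diagonal: 94 + 98 + 92 + 96 + 100 = 480.
Anti-diagonal: 78 + 90 + 92 + 104 + 116 = 480.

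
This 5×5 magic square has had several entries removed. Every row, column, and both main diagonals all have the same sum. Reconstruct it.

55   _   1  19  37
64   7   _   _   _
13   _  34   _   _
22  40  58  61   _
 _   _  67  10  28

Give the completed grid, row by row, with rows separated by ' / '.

55 73 1 19 37 / 64 7 25 43 46 / 13 16 34 52 70 / 22 40 58 61 4 / 31 49 67 10 28

Main diagonal is already complete: 55 + 7 + 34 + 61 + 28 = 185, so that is the magic constant.
Row 1 needs 185; the known cells sum to 112, so (1,2) = 73.
The remaining cell in row 4 is (4,5) = 185 − 181 = 4.
Column 1 must total 185; the given cells sum to 154, so (5,1) = 31.
Column 3 must total 185; the given cells sum to 160, so (2,3) = 25.
Anti-diagonal: 37 + 34 + 40 + 31 + ? = 185, so (2,4) = 43.
Row 2 must total 185; the given cells sum to 139, so (2,5) = 46.
The remaining cell in row 5 is (5,2) = 185 − 136 = 49.
From column 2, 185 − (73 + 7 + 40 + 49) gives (3,2) = 16.
Using column 4: 19 + 43 + 61 + 10 + ? → (3,4) = 185 − 133 = 52.
Using column 5: 37 + 46 + 4 + 28 + ? → (3,5) = 185 − 115 = 70.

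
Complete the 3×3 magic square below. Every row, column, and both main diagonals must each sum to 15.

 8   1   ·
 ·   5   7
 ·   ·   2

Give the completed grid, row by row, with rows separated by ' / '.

8 1 6 / 3 5 7 / 4 9 2

Row 1 needs 15; the known cells sum to 9, so (1,3) = 6.
The remaining cell in row 2 is (2,1) = 15 − 12 = 3.
From column 1, 15 − (8 + 3) gives (3,1) = 4.
Column 2 needs 15; the known cells sum to 6, so (3,2) = 9.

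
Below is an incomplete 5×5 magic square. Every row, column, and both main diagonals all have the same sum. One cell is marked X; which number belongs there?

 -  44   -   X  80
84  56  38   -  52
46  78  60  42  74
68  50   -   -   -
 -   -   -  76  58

48

Row 3 is complete and sums to 300; that is the magic constant.
Using row 2: 84 + 56 + 38 + 52 + ? → (2,4) = 300 − 230 = 70.
Column 2: 44 + 56 + 78 + 50 + ? = 300, so (5,2) = 72.
Column 5 must total 300; the given cells sum to 264, so (4,5) = 36.
The remaining cell in anti-diagonal is (5,1) = 300 − 260 = 40.
Row 5 must total 300; the given cells sum to 246, so (5,3) = 54.
Using column 1: 84 + 46 + 68 + 40 + ? → (1,1) = 300 − 238 = 62.
Main diagonal: 62 + 56 + 60 + 58 + ? = 300, so (4,4) = 64.
Using row 4: 68 + 50 + 64 + 36 + ? → (4,3) = 300 − 218 = 82.
The remaining cell in column 3 is (1,3) = 300 − 234 = 66.
Column 4 must total 300; the given cells sum to 252, so (1,4) = 48.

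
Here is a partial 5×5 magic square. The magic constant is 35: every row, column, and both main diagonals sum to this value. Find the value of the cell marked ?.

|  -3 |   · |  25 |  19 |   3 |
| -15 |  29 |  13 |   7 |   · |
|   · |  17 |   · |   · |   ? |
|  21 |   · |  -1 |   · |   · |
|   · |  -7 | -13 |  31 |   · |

-11

Row 1 needs 35; the known cells sum to 44, so (1,2) = -9.
Row 2 needs 35; the known cells sum to 34, so (2,5) = 1.
Column 2: -9 + 29 + 17 + (-7) + ? = 35, so (4,2) = 5.
From column 3, 35 − (25 + 13 + (-1) + (-13)) gives (3,3) = 11.
Using anti-diagonal: 3 + 7 + 11 + 5 + ? → (5,1) = 35 − 26 = 9.
Row 5 must total 35; the given cells sum to 20, so (5,5) = 15.
The remaining cell in column 1 is (3,1) = 35 − 12 = 23.
The remaining cell in main diagonal is (4,4) = 35 − 52 = -17.
Row 4: 21 + 5 + (-1) + (-17) + ? = 35, so (4,5) = 27.
Column 4 needs 35; the known cells sum to 40, so (3,4) = -5.
Column 5 must total 35; the given cells sum to 46, so (3,5) = -11.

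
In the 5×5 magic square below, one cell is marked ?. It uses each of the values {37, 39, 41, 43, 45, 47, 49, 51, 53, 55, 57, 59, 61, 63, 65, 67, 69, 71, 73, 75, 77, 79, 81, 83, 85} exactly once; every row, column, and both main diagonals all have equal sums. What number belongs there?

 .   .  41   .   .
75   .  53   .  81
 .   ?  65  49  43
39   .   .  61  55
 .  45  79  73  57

The 25 entries sum to 1525, so each line sums to 1525/5 = 305.
The remaining cell in row 5 is (5,1) = 305 − 254 = 51.
Column 3 must total 305; the given cells sum to 238, so (4,3) = 67.
Column 5 must total 305; the given cells sum to 236, so (1,5) = 69.
The remaining cell in row 4 is (4,2) = 305 − 222 = 83.
Anti-diagonal: 69 + 65 + 83 + 51 + ? = 305, so (2,4) = 37.
The remaining cell in row 2 is (2,2) = 305 − 246 = 59.
From column 4, 305 − (37 + 49 + 61 + 73) gives (1,4) = 85.
Main diagonal: 59 + 65 + 61 + 57 + ? = 305, so (1,1) = 63.
Row 1 must total 305; the given cells sum to 258, so (1,2) = 47.
Using column 1: 63 + 75 + 39 + 51 + ? → (3,1) = 305 − 228 = 77.
Column 2 must total 305; the given cells sum to 234, so (3,2) = 71.

71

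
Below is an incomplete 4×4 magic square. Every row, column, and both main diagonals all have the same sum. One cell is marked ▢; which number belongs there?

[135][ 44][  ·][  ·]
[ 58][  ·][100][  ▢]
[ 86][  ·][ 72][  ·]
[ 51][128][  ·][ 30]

79

Column 1 is complete and sums to 330; that is the magic constant.
Using row 4: 51 + 128 + 30 + ? → (4,3) = 330 − 209 = 121.
Column 3 needs 330; the known cells sum to 293, so (1,3) = 37.
Main diagonal: 135 + 72 + 30 + ? = 330, so (2,2) = 93.
From row 1, 330 − (135 + 44 + 37) gives (1,4) = 114.
Row 2: 58 + 93 + 100 + ? = 330, so (2,4) = 79.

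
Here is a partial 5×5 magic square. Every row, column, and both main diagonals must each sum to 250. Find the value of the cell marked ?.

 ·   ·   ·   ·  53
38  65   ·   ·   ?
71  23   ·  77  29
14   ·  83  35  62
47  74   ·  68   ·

86

Row 3: 71 + 23 + 77 + 29 + ? = 250, so (3,3) = 50.
Row 4 must total 250; the given cells sum to 194, so (4,2) = 56.
Column 1 must total 250; the given cells sum to 170, so (1,1) = 80.
From column 2, 250 − (65 + 23 + 56 + 74) gives (1,2) = 32.
Main diagonal: 80 + 65 + 50 + 35 + ? = 250, so (5,5) = 20.
Anti-diagonal needs 250; the known cells sum to 206, so (2,4) = 44.
The remaining cell in row 5 is (5,3) = 250 − 209 = 41.
Column 4 must total 250; the given cells sum to 224, so (1,4) = 26.
Column 5 needs 250; the known cells sum to 164, so (2,5) = 86.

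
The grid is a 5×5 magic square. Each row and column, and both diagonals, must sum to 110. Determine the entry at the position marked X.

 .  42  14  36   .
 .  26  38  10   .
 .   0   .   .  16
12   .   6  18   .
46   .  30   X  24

2

Column 3 needs 110; the known cells sum to 88, so (3,3) = 22.
Main diagonal needs 110; the known cells sum to 90, so (1,1) = 20.
Using row 1: 20 + 42 + 14 + 36 + ? → (1,5) = 110 − 112 = -2.
Using anti-diagonal: -2 + 10 + 22 + 46 + ? → (4,2) = 110 − 76 = 34.
From row 4, 110 − (12 + 34 + 6 + 18) gives (4,5) = 40.
The remaining cell in column 2 is (5,2) = 110 − 102 = 8.
Column 5 must total 110; the given cells sum to 78, so (2,5) = 32.
Row 2 must total 110; the given cells sum to 106, so (2,1) = 4.
Row 5 needs 110; the known cells sum to 108, so (5,4) = 2.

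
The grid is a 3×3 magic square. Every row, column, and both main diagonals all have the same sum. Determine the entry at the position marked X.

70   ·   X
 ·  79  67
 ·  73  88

82

Main diagonal is complete and sums to 237; that is the magic constant.
The remaining cell in row 2 is (2,1) = 237 − 146 = 91.
Row 3 must total 237; the given cells sum to 161, so (3,1) = 76.
From column 2, 237 − (79 + 73) gives (1,2) = 85.
Column 3 must total 237; the given cells sum to 155, so (1,3) = 82.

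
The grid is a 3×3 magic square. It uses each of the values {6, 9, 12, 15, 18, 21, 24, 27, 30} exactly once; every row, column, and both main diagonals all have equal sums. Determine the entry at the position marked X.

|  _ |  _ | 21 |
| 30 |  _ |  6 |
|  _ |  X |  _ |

The 9 entries sum to 162, so each line sums to 162/3 = 54.
Row 2 must total 54; the given cells sum to 36, so (2,2) = 18.
From column 3, 54 − (21 + 6) gives (3,3) = 27.
Main diagonal must total 54; the given cells sum to 45, so (1,1) = 9.
From anti-diagonal, 54 − (21 + 18) gives (3,1) = 15.
Row 1 must total 54; the given cells sum to 30, so (1,2) = 24.
Row 3: 15 + 27 + ? = 54, so (3,2) = 12.

12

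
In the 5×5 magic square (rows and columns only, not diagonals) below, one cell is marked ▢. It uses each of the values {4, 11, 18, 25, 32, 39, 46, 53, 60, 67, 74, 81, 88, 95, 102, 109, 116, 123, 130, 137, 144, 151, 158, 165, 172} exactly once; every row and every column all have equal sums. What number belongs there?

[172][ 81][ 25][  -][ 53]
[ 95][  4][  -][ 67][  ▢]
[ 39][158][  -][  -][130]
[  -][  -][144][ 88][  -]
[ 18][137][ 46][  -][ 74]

The 25 entries sum to 2200, so each line sums to 2200/5 = 440.
Using row 1: 172 + 81 + 25 + 53 + ? → (1,4) = 440 − 331 = 109.
The remaining cell in row 5 is (5,4) = 440 − 275 = 165.
Column 1 must total 440; the given cells sum to 324, so (4,1) = 116.
Column 2: 81 + 4 + 158 + 137 + ? = 440, so (4,2) = 60.
The remaining cell in column 4 is (3,4) = 440 − 429 = 11.
From row 3, 440 − (39 + 158 + 11 + 130) gives (3,3) = 102.
The remaining cell in row 4 is (4,5) = 440 − 408 = 32.
Column 3: 25 + 102 + 144 + 46 + ? = 440, so (2,3) = 123.
Column 5: 53 + 130 + 32 + 74 + ? = 440, so (2,5) = 151.

151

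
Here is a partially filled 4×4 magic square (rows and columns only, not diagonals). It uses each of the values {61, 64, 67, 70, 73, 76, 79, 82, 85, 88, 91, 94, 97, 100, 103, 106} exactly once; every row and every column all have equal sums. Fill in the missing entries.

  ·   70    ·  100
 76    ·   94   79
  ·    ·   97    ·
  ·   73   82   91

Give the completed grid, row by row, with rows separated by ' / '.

The 16 entries sum to 1336, so each line sums to 1336/4 = 334.
The remaining cell in row 2 is (2,2) = 334 − 249 = 85.
From row 4, 334 − (73 + 82 + 91) gives (4,1) = 88.
Column 2 needs 334; the known cells sum to 228, so (3,2) = 106.
From column 3, 334 − (94 + 97 + 82) gives (1,3) = 61.
Column 4 must total 334; the given cells sum to 270, so (3,4) = 64.
Using row 1: 70 + 61 + 100 + ? → (1,1) = 334 − 231 = 103.
Row 3 must total 334; the given cells sum to 267, so (3,1) = 67.

103 70 61 100 / 76 85 94 79 / 67 106 97 64 / 88 73 82 91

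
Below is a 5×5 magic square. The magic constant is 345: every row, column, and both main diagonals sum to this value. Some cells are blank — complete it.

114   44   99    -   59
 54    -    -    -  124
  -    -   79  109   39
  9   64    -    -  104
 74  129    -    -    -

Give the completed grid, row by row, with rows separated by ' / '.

The remaining cell in row 1 is (1,4) = 345 − 316 = 29.
Using column 1: 114 + 54 + 9 + 74 + ? → (3,1) = 345 − 251 = 94.
Using column 5: 59 + 124 + 39 + 104 + ? → (5,5) = 345 − 326 = 19.
From anti-diagonal, 345 − (59 + 79 + 64 + 74) gives (2,4) = 69.
Using row 3: 94 + 79 + 109 + 39 + ? → (3,2) = 345 − 321 = 24.
The remaining cell in column 2 is (2,2) = 345 − 261 = 84.
The remaining cell in main diagonal is (4,4) = 345 − 296 = 49.
From row 2, 345 − (54 + 84 + 69 + 124) gives (2,3) = 14.
From row 4, 345 − (9 + 64 + 49 + 104) gives (4,3) = 119.
Column 3: 99 + 14 + 79 + 119 + ? = 345, so (5,3) = 34.
Column 4: 29 + 69 + 109 + 49 + ? = 345, so (5,4) = 89.

114 44 99 29 59 / 54 84 14 69 124 / 94 24 79 109 39 / 9 64 119 49 104 / 74 129 34 89 19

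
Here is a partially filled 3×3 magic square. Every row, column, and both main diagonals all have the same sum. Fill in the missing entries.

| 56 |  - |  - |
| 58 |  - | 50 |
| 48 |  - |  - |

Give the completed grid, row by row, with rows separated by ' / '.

Column 1 is already complete: 56 + 58 + 48 = 162, so that is the magic constant.
Row 2 needs 162; the known cells sum to 108, so (2,2) = 54.
Main diagonal must total 162; the given cells sum to 110, so (3,3) = 52.
The remaining cell in anti-diagonal is (1,3) = 162 − 102 = 60.
Row 1 needs 162; the known cells sum to 116, so (1,2) = 46.
Row 3 needs 162; the known cells sum to 100, so (3,2) = 62.

56 46 60 / 58 54 50 / 48 62 52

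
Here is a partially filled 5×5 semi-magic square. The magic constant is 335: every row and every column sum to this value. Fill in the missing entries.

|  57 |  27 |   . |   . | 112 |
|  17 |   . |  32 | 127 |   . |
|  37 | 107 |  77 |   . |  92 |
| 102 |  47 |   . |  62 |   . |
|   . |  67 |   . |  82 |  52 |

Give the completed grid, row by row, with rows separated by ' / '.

57 27 97 42 112 / 17 87 32 127 72 / 37 107 77 22 92 / 102 47 117 62 7 / 122 67 12 82 52

Row 3: 37 + 107 + 77 + 92 + ? = 335, so (3,4) = 22.
From column 1, 335 − (57 + 17 + 37 + 102) gives (5,1) = 122.
From column 2, 335 − (27 + 107 + 47 + 67) gives (2,2) = 87.
Column 4 must total 335; the given cells sum to 293, so (1,4) = 42.
The remaining cell in row 1 is (1,3) = 335 − 238 = 97.
From row 2, 335 − (17 + 87 + 32 + 127) gives (2,5) = 72.
The remaining cell in row 5 is (5,3) = 335 − 323 = 12.
Column 3 needs 335; the known cells sum to 218, so (4,3) = 117.
Column 5 must total 335; the given cells sum to 328, so (4,5) = 7.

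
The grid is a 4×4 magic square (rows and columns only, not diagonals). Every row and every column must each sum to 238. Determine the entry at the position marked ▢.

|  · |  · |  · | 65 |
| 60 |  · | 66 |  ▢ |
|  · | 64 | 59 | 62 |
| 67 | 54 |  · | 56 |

55

From row 3, 238 − (64 + 59 + 62) gives (3,1) = 53.
Row 4 must total 238; the given cells sum to 177, so (4,3) = 61.
The remaining cell in column 1 is (1,1) = 238 − 180 = 58.
Column 3 needs 238; the known cells sum to 186, so (1,3) = 52.
Column 4: 65 + 62 + 56 + ? = 238, so (2,4) = 55.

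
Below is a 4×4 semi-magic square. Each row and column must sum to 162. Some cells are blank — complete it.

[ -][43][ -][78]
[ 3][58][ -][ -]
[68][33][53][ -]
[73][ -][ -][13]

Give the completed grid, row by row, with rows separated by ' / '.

Row 3 needs 162; the known cells sum to 154, so (3,4) = 8.
Using column 1: 3 + 68 + 73 + ? → (1,1) = 162 − 144 = 18.
Using column 2: 43 + 58 + 33 + ? → (4,2) = 162 − 134 = 28.
The remaining cell in column 4 is (2,4) = 162 − 99 = 63.
Row 1 must total 162; the given cells sum to 139, so (1,3) = 23.
Using row 2: 3 + 58 + 63 + ? → (2,3) = 162 − 124 = 38.
Row 4 needs 162; the known cells sum to 114, so (4,3) = 48.

18 43 23 78 / 3 58 38 63 / 68 33 53 8 / 73 28 48 13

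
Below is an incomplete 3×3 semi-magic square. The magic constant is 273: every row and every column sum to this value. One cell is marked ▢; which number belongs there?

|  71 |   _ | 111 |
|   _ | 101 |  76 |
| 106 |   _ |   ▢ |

From row 1, 273 − (71 + 111) gives (1,2) = 91.
From row 2, 273 − (101 + 76) gives (2,1) = 96.
Column 2 must total 273; the given cells sum to 192, so (3,2) = 81.
Using column 3: 111 + 76 + ? → (3,3) = 273 − 187 = 86.

86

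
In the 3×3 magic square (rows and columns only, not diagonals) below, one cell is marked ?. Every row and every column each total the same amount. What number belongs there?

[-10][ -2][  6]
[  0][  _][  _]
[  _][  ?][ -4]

Row 1 is complete and sums to -6; that is the magic constant.
Column 1: -10 + 0 + ? = -6, so (3,1) = 4.
Column 3 must total -6; the given cells sum to 2, so (2,3) = -8.
From row 2, -6 − (0 + (-8)) gives (2,2) = 2.
From row 3, -6 − (4 + (-4)) gives (3,2) = -6.

-6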